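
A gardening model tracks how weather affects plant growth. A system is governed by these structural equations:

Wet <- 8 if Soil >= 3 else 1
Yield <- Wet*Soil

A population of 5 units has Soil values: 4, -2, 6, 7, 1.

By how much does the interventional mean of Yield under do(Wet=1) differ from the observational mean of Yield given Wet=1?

3.7

The intervention sets Wet=1 in all 5 units regardless of Soil. Recomputing Yield per unit gives 4, -2, 6, 7, 1; average 3.2.
Observing Wet=1 restricts to units where Wet's equation naturally yields 1: Soil ∈ {-2, 1}. In that subpopulation Yield = -2, 1, mean -0.5.
Difference = 3.2 − (-0.5) = 3.7.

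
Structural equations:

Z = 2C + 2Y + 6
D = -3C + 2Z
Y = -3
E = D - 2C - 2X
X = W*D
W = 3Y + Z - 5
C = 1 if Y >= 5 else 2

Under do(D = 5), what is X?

The intervention breaks the incoming arrows to D: D = -3C + 2Z no longer applies, and D = 5.
C = 1 if Y >= 5 else 2  [with Y=-3]  = 2
Z = 2C + 2Y + 6  [with C=2, Y=-3]  = 4
W = 3Y + Z - 5  [with Y=-3, Z=4]  = -10
X = W*D  [with W=-10, D=5]  = -50

-50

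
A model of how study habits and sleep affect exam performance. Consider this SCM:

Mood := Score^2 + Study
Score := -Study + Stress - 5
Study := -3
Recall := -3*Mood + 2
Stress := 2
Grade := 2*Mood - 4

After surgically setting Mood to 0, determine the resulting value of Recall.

Intervening sets Mood = 0 and removes its equation (Mood := Score^2 + Study).
Recall = -3*Mood + 2  [with Mood=0]  = 2

2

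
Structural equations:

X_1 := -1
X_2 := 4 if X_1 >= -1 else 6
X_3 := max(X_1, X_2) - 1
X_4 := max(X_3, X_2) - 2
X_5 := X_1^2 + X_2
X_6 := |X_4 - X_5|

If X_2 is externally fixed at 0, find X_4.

-2

Under do(X_2=0), the mechanism X_2 := 4 if X_1 >= -1 else 6 is discarded; X_2 is fixed at 0.
X_3 = max(X_1, X_2) - 1  [with X_1=-1, X_2=0]  = -1
X_4 = max(X_3, X_2) - 2  [with X_3=-1, X_2=0]  = -2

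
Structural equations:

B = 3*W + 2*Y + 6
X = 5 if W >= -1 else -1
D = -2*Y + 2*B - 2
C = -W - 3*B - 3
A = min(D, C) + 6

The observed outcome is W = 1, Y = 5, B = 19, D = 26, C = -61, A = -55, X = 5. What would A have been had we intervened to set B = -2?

The intervention breaks the incoming arrows to B: B = 3*W + 2*Y + 6 no longer applies, and B = -2.
D = -2*Y + 2*B - 2  [with Y=5, B=-2]  = -16
C = -W - 3*B - 3  [with W=1, B=-2]  = 2
A = min(D, C) + 6  [with D=-16, C=2]  = -10

-10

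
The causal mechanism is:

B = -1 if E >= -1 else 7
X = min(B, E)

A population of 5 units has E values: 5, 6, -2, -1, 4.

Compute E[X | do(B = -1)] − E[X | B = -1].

-0.2

do(B=-1) breaks B's dependence on E. With B=-1 fixed, X across the units is -1, -1, -2, -1, -1, mean -1.2.
Conditioning on B=-1 selects the 4 unit(s) with E ∈ {5, 6, -1, 4}. Their X values: -1, -1, -1, -1. Mean = -1.
Difference = -1.2 − (-1) = -0.2.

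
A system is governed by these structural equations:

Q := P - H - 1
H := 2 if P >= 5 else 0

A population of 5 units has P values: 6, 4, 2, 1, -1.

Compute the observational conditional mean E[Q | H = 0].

0.5

Observing H=0 restricts to units where H's equation naturally yields 0: P ∈ {4, 2, 1, -1}. In that subpopulation Q = 3, 1, 0, -2, mean 0.5.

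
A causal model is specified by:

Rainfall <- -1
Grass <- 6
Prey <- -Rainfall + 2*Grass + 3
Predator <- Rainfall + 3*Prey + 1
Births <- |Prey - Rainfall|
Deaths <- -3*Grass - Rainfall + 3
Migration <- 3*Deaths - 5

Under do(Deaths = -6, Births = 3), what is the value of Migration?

Setting Deaths = -6, Births = 3 by intervention discards those variables' equations.
Migration = 3*Deaths - 5  [with Deaths=-6]  = -23

-23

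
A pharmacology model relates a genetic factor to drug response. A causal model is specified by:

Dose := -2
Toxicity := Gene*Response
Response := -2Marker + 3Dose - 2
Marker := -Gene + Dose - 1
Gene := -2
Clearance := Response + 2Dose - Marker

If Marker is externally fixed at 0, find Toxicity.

16

do(Marker=0) replaces the equation Marker := -Gene + Dose - 1 with the constant Marker = 0.
Response = -2Marker + 3Dose - 2  [with Marker=0, Dose=-2]  = -8
Toxicity = Gene*Response  [with Gene=-2, Response=-8]  = 16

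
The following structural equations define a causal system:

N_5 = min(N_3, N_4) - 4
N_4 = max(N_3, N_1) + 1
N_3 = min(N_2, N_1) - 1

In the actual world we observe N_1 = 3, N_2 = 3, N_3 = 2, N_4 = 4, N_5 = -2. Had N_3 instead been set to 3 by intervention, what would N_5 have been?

do(N_3=3) replaces the equation N_3 = min(N_2, N_1) - 1 with the constant N_3 = 3.
N_4 = max(N_3, N_1) + 1  [with N_3=3, N_1=3]  = 4
N_5 = min(N_3, N_4) - 4  [with N_3=3, N_4=4]  = -1

-1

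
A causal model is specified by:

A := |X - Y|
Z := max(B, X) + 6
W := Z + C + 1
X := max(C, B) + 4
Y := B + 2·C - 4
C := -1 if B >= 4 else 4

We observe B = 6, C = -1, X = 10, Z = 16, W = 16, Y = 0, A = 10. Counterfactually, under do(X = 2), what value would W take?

do(X=2) replaces the equation X := max(C, B) + 4 with the constant X = 2.
C = -1 if B >= 4 else 4  [with B=6]  = -1
Z = max(B, X) + 6  [with B=6, X=2]  = 12
W = Z + C + 1  [with Z=12, C=-1]  = 12

12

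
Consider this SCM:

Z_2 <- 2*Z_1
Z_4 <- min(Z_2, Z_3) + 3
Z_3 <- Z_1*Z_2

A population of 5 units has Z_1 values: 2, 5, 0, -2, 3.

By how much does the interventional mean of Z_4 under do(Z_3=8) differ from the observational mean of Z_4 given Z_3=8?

do(Z_3=8) breaks Z_3's dependence on Z_1. With Z_3=8 fixed, Z_4 across the units is 7, 11, 3, -1, 9, mean 5.8.
Observing Z_3=8 restricts to units where Z_3's equation naturally yields 8: Z_1 ∈ {2, -2}. In that subpopulation Z_4 = 7, -1, mean 3.
Difference = 5.8 − 3 = 2.8.

2.8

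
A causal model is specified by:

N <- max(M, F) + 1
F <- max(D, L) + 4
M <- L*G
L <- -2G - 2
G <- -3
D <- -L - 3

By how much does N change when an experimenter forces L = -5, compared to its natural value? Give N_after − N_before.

Under do(L=-5), the mechanism L <- -2G - 2 is discarded; L is fixed at -5.
M = L*G  [with L=-5, G=-3]  = 15
D = -L - 3  [with L=-5]  = 2
F = max(D, L) + 4  [with D=2, L=-5]  = 6
N = max(M, F) + 1  [with M=15, F=6]  = 16
Without intervention: L = -2G - 2  [with G=-3]  = 4; M = L*G  [with L=4, G=-3]  = -12; D = -L - 3  [with L=4]  = -7; F = max(D, L) + 4  [with D=-7, L=4]  = 8; N = max(M, F) + 1  [with M=-12, F=8]  = 9.
Change = 16 − 9 = 7.

7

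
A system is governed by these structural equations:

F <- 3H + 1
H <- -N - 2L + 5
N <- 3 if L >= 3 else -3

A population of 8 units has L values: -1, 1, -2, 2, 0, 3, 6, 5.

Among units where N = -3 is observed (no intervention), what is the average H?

8

E[H|N=-3] averages over only the 5 units with N=-3 (L = -1, 1, -2, 2, 0): H = 10, 6, 12, 4, 8, mean 8.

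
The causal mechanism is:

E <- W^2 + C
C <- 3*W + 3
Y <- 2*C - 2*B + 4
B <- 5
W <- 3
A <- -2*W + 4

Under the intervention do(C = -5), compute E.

The intervention breaks the incoming arrows to C: C <- 3*W + 3 no longer applies, and C = -5.
E = W^2 + C  [with W=3, C=-5]  = 4

4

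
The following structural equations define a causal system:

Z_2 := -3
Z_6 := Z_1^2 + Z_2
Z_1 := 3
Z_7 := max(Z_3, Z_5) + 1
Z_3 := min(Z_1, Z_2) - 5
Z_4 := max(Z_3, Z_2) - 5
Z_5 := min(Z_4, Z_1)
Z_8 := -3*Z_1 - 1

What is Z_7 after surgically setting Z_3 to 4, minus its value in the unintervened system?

The intervention breaks the incoming arrows to Z_3: Z_3 := min(Z_1, Z_2) - 5 no longer applies, and Z_3 = 4.
Z_4 = max(Z_3, Z_2) - 5  [with Z_3=4, Z_2=-3]  = -1
Z_5 = min(Z_4, Z_1)  [with Z_4=-1, Z_1=3]  = -1
Z_7 = max(Z_3, Z_5) + 1  [with Z_3=4, Z_5=-1]  = 5
Without intervention: Z_3 = min(Z_1, Z_2) - 5  [with Z_1=3, Z_2=-3]  = -8; Z_4 = max(Z_3, Z_2) - 5  [with Z_3=-8, Z_2=-3]  = -8; Z_5 = min(Z_4, Z_1)  [with Z_4=-8, Z_1=3]  = -8; Z_7 = max(Z_3, Z_5) + 1  [with Z_3=-8, Z_5=-8]  = -7.
Change = 5 − (-7) = 12.

12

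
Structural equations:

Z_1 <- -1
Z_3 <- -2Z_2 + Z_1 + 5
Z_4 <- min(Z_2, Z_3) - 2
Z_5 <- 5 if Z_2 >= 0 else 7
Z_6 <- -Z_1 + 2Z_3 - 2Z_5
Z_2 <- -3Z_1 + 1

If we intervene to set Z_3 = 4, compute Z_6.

-1

The intervention breaks the incoming arrows to Z_3: Z_3 <- -2Z_2 + Z_1 + 5 no longer applies, and Z_3 = 4.
Z_2 = -3Z_1 + 1  [with Z_1=-1]  = 4
Z_5 = 5 if Z_2 >= 0 else 7  [with Z_2=4]  = 5
Z_6 = -Z_1 + 2Z_3 - 2Z_5  [with Z_1=-1, Z_3=4, Z_5=5]  = -1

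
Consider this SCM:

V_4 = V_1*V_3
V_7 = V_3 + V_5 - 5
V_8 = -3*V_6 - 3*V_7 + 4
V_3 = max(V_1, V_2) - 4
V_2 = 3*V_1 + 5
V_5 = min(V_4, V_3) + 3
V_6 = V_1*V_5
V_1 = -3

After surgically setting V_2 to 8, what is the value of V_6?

27

Under do(V_2=8), the mechanism V_2 = 3*V_1 + 5 is discarded; V_2 is fixed at 8.
V_3 = max(V_1, V_2) - 4  [with V_1=-3, V_2=8]  = 4
V_4 = V_1*V_3  [with V_1=-3, V_3=4]  = -12
V_5 = min(V_4, V_3) + 3  [with V_4=-12, V_3=4]  = -9
V_6 = V_1*V_5  [with V_1=-3, V_5=-9]  = 27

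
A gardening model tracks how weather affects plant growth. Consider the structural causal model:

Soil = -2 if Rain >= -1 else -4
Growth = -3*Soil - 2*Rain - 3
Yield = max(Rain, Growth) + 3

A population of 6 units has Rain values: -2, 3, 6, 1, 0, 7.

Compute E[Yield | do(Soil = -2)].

7.5

Every unit gets Soil=-2 under the intervention. Yield values become 10, 6, 9, 4, 6, 10; E[Yield|do(Soil=-2)] = 7.5.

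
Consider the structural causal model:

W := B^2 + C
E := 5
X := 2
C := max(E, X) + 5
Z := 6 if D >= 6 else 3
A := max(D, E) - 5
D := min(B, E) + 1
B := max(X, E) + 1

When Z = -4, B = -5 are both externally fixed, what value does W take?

35

The joint intervention fixes Z = -4, B = -5, removing each variable's own equation.
C = max(E, X) + 5  [with E=5, X=2]  = 10
W = B^2 + C  [with B=-5, C=10]  = 35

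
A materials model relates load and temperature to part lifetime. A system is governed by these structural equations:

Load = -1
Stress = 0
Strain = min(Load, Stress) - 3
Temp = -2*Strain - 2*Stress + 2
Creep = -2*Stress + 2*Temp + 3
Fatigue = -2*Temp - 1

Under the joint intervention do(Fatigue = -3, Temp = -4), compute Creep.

-5

Setting Fatigue = -3, Temp = -4 by intervention discards those variables' equations.
Creep = -2*Stress + 2*Temp + 3  [with Stress=0, Temp=-4]  = -5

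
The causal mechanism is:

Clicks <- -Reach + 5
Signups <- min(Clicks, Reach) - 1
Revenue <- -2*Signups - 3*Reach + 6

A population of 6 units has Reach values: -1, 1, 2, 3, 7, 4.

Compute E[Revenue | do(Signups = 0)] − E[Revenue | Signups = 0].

-0.5

The intervention sets Signups=0 in all 6 units regardless of Reach. Recomputing Revenue per unit gives 9, 3, 0, -3, -15, -6; average -2.
Observing Signups=0 restricts to units where Signups's equation naturally yields 0: Reach ∈ {1, 4}. In that subpopulation Revenue = 3, -6, mean -1.5.
Difference = -2 − (-1.5) = -0.5.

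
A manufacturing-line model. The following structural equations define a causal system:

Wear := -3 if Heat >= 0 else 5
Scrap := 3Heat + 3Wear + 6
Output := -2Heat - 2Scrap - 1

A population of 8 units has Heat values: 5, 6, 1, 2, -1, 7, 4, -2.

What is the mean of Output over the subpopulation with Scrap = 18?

-43

Observing Scrap=18 restricts to units where Scrap's equation naturally yields 18: Heat ∈ {-1, 7}. In that subpopulation Output = -35, -51, mean -43.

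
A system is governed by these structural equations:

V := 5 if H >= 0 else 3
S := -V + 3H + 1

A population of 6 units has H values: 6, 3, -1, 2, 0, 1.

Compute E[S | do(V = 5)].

1.5

do(V=5) breaks V's dependence on H. With V=5 fixed, S across the units is 14, 5, -7, 2, -4, -1, mean 1.5.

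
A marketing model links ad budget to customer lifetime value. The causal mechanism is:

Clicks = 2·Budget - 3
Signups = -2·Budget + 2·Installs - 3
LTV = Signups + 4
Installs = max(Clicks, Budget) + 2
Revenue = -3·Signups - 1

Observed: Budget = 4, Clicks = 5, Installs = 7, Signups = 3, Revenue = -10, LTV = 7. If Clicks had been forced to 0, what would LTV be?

5

Under do(Clicks=0), the mechanism Clicks = 2·Budget - 3 is discarded; Clicks is fixed at 0.
Installs = max(Clicks, Budget) + 2  [with Clicks=0, Budget=4]  = 6
Signups = -2·Budget + 2·Installs - 3  [with Budget=4, Installs=6]  = 1
LTV = Signups + 4  [with Signups=1]  = 5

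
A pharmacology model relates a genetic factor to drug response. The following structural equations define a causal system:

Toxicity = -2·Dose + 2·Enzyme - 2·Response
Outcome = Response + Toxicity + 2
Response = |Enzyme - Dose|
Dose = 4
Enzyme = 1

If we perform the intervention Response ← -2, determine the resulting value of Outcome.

do(Response=-2) replaces the equation Response = |Enzyme - Dose| with the constant Response = -2.
Toxicity = -2·Dose + 2·Enzyme - 2·Response  [with Dose=4, Enzyme=1, Response=-2]  = -2
Outcome = Response + Toxicity + 2  [with Response=-2, Toxicity=-2]  = -2

-2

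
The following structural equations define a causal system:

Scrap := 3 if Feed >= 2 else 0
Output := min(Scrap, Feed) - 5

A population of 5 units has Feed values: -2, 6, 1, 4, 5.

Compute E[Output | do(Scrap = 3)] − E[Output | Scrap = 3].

Under do(Scrap=3), Scrap's equation is replaced by Scrap=3 for every unit. Per-unit Output: -7, -2, -4, -2, -2. Mean = -3.4.
Observing Scrap=3 restricts to units where Scrap's equation naturally yields 3: Feed ∈ {6, 4, 5}. In that subpopulation Output = -2, -2, -2, mean -2.
Difference = -3.4 − (-2) = -1.4.

-1.4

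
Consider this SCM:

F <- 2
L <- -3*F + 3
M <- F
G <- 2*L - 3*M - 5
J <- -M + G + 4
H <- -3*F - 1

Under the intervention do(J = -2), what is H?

The intervention breaks the incoming arrows to J: J <- -M + G + 4 no longer applies, and J = -2.
Since H is not a descendant of the intervened variable, it is unaffected.
H = -3*F - 1  [with F=2]  = -7

-7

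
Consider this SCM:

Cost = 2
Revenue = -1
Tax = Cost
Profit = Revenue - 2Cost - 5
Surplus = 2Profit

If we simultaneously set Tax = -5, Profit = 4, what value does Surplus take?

Setting Tax = -5, Profit = 4 by intervention discards those variables' equations.
Surplus = 2Profit  [with Profit=4]  = 8

8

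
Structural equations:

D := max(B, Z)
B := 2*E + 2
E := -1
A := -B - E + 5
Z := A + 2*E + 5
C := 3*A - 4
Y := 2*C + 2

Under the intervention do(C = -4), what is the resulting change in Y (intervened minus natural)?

The intervention breaks the incoming arrows to C: C := 3*A - 4 no longer applies, and C = -4.
Y = 2*C + 2  [with C=-4]  = -6
Without intervention: B = 2*E + 2  [with E=-1]  = 0; A = -B - E + 5  [with B=0, E=-1]  = 6; C = 3*A - 4  [with A=6]  = 14; Y = 2*C + 2  [with C=14]  = 30.
Change = -6 − 30 = -36.

-36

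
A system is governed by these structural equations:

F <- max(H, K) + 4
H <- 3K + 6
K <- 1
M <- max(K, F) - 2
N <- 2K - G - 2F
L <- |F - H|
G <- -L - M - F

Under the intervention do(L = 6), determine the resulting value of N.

The intervention breaks the incoming arrows to L: L <- |F - H| no longer applies, and L = 6.
H = 3K + 6  [with K=1]  = 9
F = max(H, K) + 4  [with H=9, K=1]  = 13
M = max(K, F) - 2  [with K=1, F=13]  = 11
G = -L - M - F  [with L=6, M=11, F=13]  = -30
N = 2K - G - 2F  [with K=1, G=-30, F=13]  = 6

6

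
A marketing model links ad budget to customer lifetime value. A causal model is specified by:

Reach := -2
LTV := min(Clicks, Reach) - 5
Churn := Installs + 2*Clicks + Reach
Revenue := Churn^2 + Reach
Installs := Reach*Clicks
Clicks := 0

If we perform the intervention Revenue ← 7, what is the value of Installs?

0

do(Revenue=7) replaces the equation Revenue := Churn^2 + Reach with the constant Revenue = 7.
Installs is not downstream of the intervention, so its value is determined by the original equations.
Installs = Reach*Clicks  [with Reach=-2, Clicks=0]  = 0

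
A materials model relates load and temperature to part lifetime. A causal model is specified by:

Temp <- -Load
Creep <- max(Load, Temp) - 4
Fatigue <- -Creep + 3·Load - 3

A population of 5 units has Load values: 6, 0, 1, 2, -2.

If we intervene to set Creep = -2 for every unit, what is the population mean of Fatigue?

3.2

do(Creep=-2) breaks Creep's dependence on Load. With Creep=-2 fixed, Fatigue across the units is 17, -1, 2, 5, -7, mean 3.2.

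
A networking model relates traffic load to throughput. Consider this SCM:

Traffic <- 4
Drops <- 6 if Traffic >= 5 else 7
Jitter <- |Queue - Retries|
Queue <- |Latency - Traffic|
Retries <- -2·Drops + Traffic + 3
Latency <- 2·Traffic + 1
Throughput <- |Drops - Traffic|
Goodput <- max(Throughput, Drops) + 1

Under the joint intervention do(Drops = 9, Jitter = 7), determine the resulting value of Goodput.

10

Under do(Drops = 9, Jitter = 7), each intervened variable's structural equation is replaced by its fixed value.
Throughput = |Drops - Traffic|  [with Drops=9, Traffic=4]  = 5
Goodput = max(Throughput, Drops) + 1  [with Throughput=5, Drops=9]  = 10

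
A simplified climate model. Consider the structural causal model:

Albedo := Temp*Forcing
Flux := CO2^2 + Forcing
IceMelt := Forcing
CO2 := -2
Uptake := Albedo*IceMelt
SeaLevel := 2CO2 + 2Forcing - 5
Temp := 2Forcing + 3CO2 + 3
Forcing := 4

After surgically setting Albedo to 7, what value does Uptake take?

do(Albedo=7) replaces the equation Albedo := Temp*Forcing with the constant Albedo = 7.
IceMelt = Forcing  [with Forcing=4]  = 4
Uptake = Albedo*IceMelt  [with Albedo=7, IceMelt=4]  = 28

28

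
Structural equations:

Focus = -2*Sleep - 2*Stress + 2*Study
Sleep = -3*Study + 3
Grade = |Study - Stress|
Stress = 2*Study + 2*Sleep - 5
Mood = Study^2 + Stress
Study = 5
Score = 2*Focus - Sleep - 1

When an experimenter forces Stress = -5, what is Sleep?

Under do(Stress=-5), the mechanism Stress = 2*Study + 2*Sleep - 5 is discarded; Stress is fixed at -5.
Since Sleep is not a descendant of the intervened variable, it is unaffected.
Sleep = -3*Study + 3  [with Study=5]  = -12

-12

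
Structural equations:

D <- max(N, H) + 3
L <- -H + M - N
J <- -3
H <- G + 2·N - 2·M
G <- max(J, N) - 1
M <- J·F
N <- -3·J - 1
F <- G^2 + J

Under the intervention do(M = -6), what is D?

do(M=-6) replaces the equation M <- J·F with the constant M = -6.
N = -3·J - 1  [with J=-3]  = 8
G = max(J, N) - 1  [with J=-3, N=8]  = 7
H = G + 2·N - 2·M  [with G=7, N=8, M=-6]  = 35
D = max(N, H) + 3  [with N=8, H=35]  = 38

38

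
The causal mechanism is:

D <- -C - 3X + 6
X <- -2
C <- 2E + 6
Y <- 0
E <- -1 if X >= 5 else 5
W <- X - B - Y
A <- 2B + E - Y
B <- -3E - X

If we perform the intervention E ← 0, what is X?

Under do(E=0), the mechanism E <- -1 if X >= 5 else 5 is discarded; E is fixed at 0.
Since X is not a descendant of the intervened variable, it is unaffected.

-2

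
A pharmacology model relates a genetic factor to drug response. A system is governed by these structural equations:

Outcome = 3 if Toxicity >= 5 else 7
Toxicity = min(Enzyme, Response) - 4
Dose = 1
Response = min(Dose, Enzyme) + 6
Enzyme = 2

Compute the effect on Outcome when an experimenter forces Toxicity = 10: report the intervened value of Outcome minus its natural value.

-4

Intervening sets Toxicity = 10 and removes its equation (Toxicity = min(Enzyme, Response) - 4).
Outcome = 3 if Toxicity >= 5 else 7  [with Toxicity=10]  = 3
Without intervention: Response = min(Dose, Enzyme) + 6  [with Dose=1, Enzyme=2]  = 7; Toxicity = min(Enzyme, Response) - 4  [with Enzyme=2, Response=7]  = -2; Outcome = 3 if Toxicity >= 5 else 7  [with Toxicity=-2]  = 7.
Change = 3 − 7 = -4.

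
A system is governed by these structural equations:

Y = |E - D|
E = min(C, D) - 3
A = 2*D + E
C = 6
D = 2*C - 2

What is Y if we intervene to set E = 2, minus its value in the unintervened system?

do(E=2) replaces the equation E = min(C, D) - 3 with the constant E = 2.
D = 2*C - 2  [with C=6]  = 10
Y = |E - D|  [with E=2, D=10]  = 8
Without intervention: D = 2*C - 2  [with C=6]  = 10; E = min(C, D) - 3  [with C=6, D=10]  = 3; Y = |E - D|  [with E=3, D=10]  = 7.
Change = 8 − 7 = 1.

1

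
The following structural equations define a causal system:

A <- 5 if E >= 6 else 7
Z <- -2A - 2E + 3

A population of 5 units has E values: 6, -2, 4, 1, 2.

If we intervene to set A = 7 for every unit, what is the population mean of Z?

do(A=7) breaks A's dependence on E. With A=7 fixed, Z across the units is -23, -7, -19, -13, -15, mean -15.4.

-15.4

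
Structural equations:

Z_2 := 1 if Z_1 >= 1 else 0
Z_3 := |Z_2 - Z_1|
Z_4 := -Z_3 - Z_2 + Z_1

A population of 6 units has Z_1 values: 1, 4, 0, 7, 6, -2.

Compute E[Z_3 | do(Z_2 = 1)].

3

The intervention sets Z_2=1 in all 6 units regardless of Z_1. Recomputing Z_3 per unit gives 0, 3, 1, 6, 5, 3; average 3.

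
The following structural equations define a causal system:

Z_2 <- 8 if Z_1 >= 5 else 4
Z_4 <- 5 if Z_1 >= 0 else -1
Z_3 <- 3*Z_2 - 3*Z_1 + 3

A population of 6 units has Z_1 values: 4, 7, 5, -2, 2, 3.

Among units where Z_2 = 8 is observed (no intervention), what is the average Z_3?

E[Z_3|Z_2=8] averages over only the 2 units with Z_2=8 (Z_1 = 7, 5): Z_3 = 6, 12, mean 9.

9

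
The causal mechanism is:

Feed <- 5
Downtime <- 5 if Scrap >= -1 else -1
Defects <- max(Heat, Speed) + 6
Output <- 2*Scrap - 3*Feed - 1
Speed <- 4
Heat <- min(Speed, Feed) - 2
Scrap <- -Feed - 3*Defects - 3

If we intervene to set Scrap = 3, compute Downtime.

5

Under do(Scrap=3), the mechanism Scrap <- -Feed - 3*Defects - 3 is discarded; Scrap is fixed at 3.
Downtime = 5 if Scrap >= -1 else -1  [with Scrap=3]  = 5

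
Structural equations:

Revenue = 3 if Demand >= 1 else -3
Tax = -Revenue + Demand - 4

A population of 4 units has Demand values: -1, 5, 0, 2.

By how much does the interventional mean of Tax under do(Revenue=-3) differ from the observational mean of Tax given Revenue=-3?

2

The intervention sets Revenue=-3 in all 4 units regardless of Demand. Recomputing Tax per unit gives -2, 4, -1, 1; average 0.5.
Observing Revenue=-3 restricts to units where Revenue's equation naturally yields -3: Demand ∈ {-1, 0}. In that subpopulation Tax = -2, -1, mean -1.5.
Difference = 0.5 − (-1.5) = 2.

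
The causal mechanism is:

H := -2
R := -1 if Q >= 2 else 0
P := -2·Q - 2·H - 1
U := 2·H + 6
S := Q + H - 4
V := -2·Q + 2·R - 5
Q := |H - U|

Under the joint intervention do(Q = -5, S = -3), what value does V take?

5

Under do(Q = -5, S = -3), each intervened variable's structural equation is replaced by its fixed value.
R = -1 if Q >= 2 else 0  [with Q=-5]  = 0
V = -2·Q + 2·R - 5  [with Q=-5, R=0]  = 5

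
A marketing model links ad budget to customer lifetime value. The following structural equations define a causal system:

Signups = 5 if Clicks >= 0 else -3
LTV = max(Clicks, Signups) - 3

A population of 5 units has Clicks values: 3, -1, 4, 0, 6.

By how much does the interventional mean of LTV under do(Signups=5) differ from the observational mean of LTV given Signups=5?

-0.05

Every unit gets Signups=5 under the intervention. LTV values become 2, 2, 2, 2, 3; E[LTV|do(Signups=5)] = 2.2.
Observing Signups=5 restricts to units where Signups's equation naturally yields 5: Clicks ∈ {3, 4, 0, 6}. In that subpopulation LTV = 2, 2, 2, 3, mean 2.25.
Difference = 2.2 − 2.25 = -0.05.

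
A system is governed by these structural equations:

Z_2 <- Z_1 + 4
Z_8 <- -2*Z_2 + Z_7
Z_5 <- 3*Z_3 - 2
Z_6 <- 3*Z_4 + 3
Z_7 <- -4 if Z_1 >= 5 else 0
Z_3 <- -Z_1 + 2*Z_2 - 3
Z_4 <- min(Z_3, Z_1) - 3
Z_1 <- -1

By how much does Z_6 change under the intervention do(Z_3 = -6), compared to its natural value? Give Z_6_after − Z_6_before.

The intervention breaks the incoming arrows to Z_3: Z_3 <- -Z_1 + 2*Z_2 - 3 no longer applies, and Z_3 = -6.
Z_4 = min(Z_3, Z_1) - 3  [with Z_3=-6, Z_1=-1]  = -9
Z_6 = 3*Z_4 + 3  [with Z_4=-9]  = -24
Without intervention: Z_2 = Z_1 + 4  [with Z_1=-1]  = 3; Z_3 = -Z_1 + 2*Z_2 - 3  [with Z_1=-1, Z_2=3]  = 4; Z_4 = min(Z_3, Z_1) - 3  [with Z_3=4, Z_1=-1]  = -4; Z_6 = 3*Z_4 + 3  [with Z_4=-4]  = -9.
Change = -24 − (-9) = -15.

-15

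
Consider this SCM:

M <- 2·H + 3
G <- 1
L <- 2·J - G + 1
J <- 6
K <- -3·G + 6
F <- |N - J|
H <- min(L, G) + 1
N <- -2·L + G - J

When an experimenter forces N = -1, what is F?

7

Intervening sets N = -1 and removes its equation (N <- -2·L + G - J).
F = |N - J|  [with N=-1, J=6]  = 7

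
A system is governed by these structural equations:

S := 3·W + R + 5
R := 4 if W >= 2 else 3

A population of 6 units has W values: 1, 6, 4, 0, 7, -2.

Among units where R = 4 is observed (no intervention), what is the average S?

E[S|R=4] averages over only the 3 units with R=4 (W = 6, 4, 7): S = 27, 21, 30, mean 26.

26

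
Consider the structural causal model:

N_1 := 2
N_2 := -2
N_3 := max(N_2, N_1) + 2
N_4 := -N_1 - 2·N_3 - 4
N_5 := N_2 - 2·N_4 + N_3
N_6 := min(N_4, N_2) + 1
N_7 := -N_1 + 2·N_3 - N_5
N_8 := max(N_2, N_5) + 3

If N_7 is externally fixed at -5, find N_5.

The intervention breaks the incoming arrows to N_7: N_7 := -N_1 + 2·N_3 - N_5 no longer applies, and N_7 = -5.
N_5 is not downstream of the intervention, so its value is determined by the original equations.
N_3 = max(N_2, N_1) + 2  [with N_2=-2, N_1=2]  = 4
N_4 = -N_1 - 2·N_3 - 4  [with N_1=2, N_3=4]  = -14
N_5 = N_2 - 2·N_4 + N_3  [with N_2=-2, N_4=-14, N_3=4]  = 30

30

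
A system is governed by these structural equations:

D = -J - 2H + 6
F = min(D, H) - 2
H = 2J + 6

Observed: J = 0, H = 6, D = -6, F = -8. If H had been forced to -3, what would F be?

-5

Under do(H=-3), the mechanism H = 2J + 6 is discarded; H is fixed at -3.
D = -J - 2H + 6  [with J=0, H=-3]  = 12
F = min(D, H) - 2  [with D=12, H=-3]  = -5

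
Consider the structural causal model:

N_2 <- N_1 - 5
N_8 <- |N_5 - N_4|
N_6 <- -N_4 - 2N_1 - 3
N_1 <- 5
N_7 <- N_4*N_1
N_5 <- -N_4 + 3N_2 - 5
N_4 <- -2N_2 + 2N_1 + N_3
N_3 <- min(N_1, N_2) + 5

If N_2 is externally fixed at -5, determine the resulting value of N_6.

-33

Under do(N_2=-5), the mechanism N_2 <- N_1 - 5 is discarded; N_2 is fixed at -5.
N_3 = min(N_1, N_2) + 5  [with N_1=5, N_2=-5]  = 0
N_4 = -2N_2 + 2N_1 + N_3  [with N_2=-5, N_1=5, N_3=0]  = 20
N_6 = -N_4 - 2N_1 - 3  [with N_4=20, N_1=5]  = -33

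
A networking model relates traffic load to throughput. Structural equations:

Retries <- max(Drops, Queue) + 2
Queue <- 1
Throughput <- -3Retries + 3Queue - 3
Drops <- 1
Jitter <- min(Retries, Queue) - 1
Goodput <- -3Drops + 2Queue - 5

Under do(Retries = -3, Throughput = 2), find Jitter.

-4

The joint intervention fixes Retries = -3, Throughput = 2, removing each variable's own equation.
Jitter = min(Retries, Queue) - 1  [with Retries=-3, Queue=1]  = -4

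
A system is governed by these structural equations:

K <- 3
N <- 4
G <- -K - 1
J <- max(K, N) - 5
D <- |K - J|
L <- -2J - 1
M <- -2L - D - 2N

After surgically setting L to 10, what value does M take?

-32

Intervening sets L = 10 and removes its equation (L <- -2J - 1).
J = max(K, N) - 5  [with K=3, N=4]  = -1
D = |K - J|  [with K=3, J=-1]  = 4
M = -2L - D - 2N  [with L=10, D=4, N=4]  = -32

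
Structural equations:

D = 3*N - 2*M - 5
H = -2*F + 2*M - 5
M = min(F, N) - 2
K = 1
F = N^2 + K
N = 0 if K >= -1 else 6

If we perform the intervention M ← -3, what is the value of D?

Intervening sets M = -3 and removes its equation (M = min(F, N) - 2).
N = 0 if K >= -1 else 6  [with K=1]  = 0
D = 3*N - 2*M - 5  [with N=0, M=-3]  = 1

1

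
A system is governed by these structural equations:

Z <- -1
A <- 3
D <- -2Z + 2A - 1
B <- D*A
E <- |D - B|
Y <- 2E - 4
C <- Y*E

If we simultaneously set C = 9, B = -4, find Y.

18

Setting C = 9, B = -4 by intervention discards those variables' equations.
D = -2Z + 2A - 1  [with Z=-1, A=3]  = 7
E = |D - B|  [with D=7, B=-4]  = 11
Y = 2E - 4  [with E=11]  = 18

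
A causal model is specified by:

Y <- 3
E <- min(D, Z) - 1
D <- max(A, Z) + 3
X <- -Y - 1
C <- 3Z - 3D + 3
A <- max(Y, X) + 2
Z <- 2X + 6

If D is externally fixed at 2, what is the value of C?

Under do(D=2), the mechanism D <- max(A, Z) + 3 is discarded; D is fixed at 2.
X = -Y - 1  [with Y=3]  = -4
Z = 2X + 6  [with X=-4]  = -2
C = 3Z - 3D + 3  [with Z=-2, D=2]  = -9

-9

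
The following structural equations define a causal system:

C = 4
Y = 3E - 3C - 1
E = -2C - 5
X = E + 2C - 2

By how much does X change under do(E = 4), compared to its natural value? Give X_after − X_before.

Under do(E=4), the mechanism E = -2C - 5 is discarded; E is fixed at 4.
X = E + 2C - 2  [with E=4, C=4]  = 10
Without intervention: E = -2C - 5  [with C=4]  = -13; X = E + 2C - 2  [with E=-13, C=4]  = -7.
Change = 10 − (-7) = 17.

17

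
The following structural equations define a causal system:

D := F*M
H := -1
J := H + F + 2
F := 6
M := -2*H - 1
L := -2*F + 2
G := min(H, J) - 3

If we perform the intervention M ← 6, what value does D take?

36

Under do(M=6), the mechanism M := -2*H - 1 is discarded; M is fixed at 6.
D = F*M  [with F=6, M=6]  = 36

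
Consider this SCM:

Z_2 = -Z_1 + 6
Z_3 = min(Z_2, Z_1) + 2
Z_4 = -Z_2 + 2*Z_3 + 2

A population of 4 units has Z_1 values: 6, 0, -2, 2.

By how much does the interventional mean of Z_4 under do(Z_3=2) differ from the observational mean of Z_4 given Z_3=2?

do(Z_3=2) breaks Z_3's dependence on Z_1. With Z_3=2 fixed, Z_4 across the units is 6, 0, -2, 2, mean 1.5.
Conditioning on Z_3=2 selects the 2 unit(s) with Z_1 ∈ {6, 0}. Their Z_4 values: 6, 0. Mean = 3.
Difference = 1.5 − 3 = -1.5.

-1.5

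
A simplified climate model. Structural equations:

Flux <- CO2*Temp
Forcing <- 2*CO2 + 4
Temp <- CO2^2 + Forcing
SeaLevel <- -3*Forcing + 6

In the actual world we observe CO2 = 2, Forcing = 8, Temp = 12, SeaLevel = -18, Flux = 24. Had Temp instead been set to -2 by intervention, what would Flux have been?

do(Temp=-2) replaces the equation Temp <- CO2^2 + Forcing with the constant Temp = -2.
Flux = CO2*Temp  [with CO2=2, Temp=-2]  = -4

-4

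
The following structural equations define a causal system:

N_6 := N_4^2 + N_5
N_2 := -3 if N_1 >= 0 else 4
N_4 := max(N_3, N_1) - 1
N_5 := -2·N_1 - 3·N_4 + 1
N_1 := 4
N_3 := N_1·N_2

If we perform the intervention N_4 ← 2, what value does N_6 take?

Under do(N_4=2), the mechanism N_4 := max(N_3, N_1) - 1 is discarded; N_4 is fixed at 2.
N_5 = -2·N_1 - 3·N_4 + 1  [with N_1=4, N_4=2]  = -13
N_6 = N_4^2 + N_5  [with N_4=2, N_5=-13]  = -9

-9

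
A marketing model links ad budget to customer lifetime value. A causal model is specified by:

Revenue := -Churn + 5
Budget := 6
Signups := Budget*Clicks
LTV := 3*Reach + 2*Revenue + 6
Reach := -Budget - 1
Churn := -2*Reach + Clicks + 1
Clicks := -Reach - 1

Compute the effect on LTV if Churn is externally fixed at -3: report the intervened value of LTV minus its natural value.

Under do(Churn=-3), the mechanism Churn := -2*Reach + Clicks + 1 is discarded; Churn is fixed at -3.
Reach = -Budget - 1  [with Budget=6]  = -7
Revenue = -Churn + 5  [with Churn=-3]  = 8
LTV = 3*Reach + 2*Revenue + 6  [with Reach=-7, Revenue=8]  = 1
Without intervention: Reach = -Budget - 1  [with Budget=6]  = -7; Clicks = -Reach - 1  [with Reach=-7]  = 6; Churn = -2*Reach + Clicks + 1  [with Reach=-7, Clicks=6]  = 21; Revenue = -Churn + 5  [with Churn=21]  = -16; LTV = 3*Reach + 2*Revenue + 6  [with Reach=-7, Revenue=-16]  = -47.
Change = 1 − (-47) = 48.

48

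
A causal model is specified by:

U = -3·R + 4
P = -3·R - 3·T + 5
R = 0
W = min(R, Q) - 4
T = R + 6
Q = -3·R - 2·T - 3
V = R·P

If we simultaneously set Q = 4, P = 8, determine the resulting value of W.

-4

Setting Q = 4, P = 8 by intervention discards those variables' equations.
W = min(R, Q) - 4  [with R=0, Q=4]  = -4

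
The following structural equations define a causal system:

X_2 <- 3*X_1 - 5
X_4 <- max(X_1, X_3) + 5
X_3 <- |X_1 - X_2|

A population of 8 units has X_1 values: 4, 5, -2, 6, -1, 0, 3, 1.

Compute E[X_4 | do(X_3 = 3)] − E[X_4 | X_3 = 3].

0.25

do(X_3=3) breaks X_3's dependence on X_1. With X_3=3 fixed, X_4 across the units is 9, 10, 8, 11, 8, 8, 8, 8, mean 8.75.
E[X_4|X_3=3] averages over only the 2 units with X_3=3 (X_1 = 4, 1): X_4 = 9, 8, mean 8.5.
Difference = 8.75 − 8.5 = 0.25.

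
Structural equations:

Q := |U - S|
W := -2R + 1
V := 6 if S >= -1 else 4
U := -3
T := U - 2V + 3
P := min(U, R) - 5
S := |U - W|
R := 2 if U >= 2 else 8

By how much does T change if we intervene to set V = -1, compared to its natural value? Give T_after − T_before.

do(V=-1) replaces the equation V := 6 if S >= -1 else 4 with the constant V = -1.
T = U - 2V + 3  [with U=-3, V=-1]  = 2
Without intervention: R = 2 if U >= 2 else 8  [with U=-3]  = 8; W = -2R + 1  [with R=8]  = -15; S = |U - W|  [with U=-3, W=-15]  = 12; V = 6 if S >= -1 else 4  [with S=12]  = 6; T = U - 2V + 3  [with U=-3, V=6]  = -12.
Change = 2 − (-12) = 14.

14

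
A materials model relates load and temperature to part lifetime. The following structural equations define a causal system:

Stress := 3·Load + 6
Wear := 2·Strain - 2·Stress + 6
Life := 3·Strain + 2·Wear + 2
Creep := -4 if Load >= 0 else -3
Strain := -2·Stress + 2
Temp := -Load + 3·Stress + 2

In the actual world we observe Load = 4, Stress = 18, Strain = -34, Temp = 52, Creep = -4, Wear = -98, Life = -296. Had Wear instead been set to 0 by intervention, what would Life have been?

Intervening sets Wear = 0 and removes its equation (Wear := 2·Strain - 2·Stress + 6).
Stress = 3·Load + 6  [with Load=4]  = 18
Strain = -2·Stress + 2  [with Stress=18]  = -34
Life = 3·Strain + 2·Wear + 2  [with Strain=-34, Wear=0]  = -100

-100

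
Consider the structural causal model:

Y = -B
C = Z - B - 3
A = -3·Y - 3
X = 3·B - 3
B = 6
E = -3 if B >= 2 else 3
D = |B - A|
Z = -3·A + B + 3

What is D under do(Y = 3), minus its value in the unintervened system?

The intervention breaks the incoming arrows to Y: Y = -B no longer applies, and Y = 3.
A = -3·Y - 3  [with Y=3]  = -12
D = |B - A|  [with B=6, A=-12]  = 18
Without intervention: Y = -B  [with B=6]  = -6; A = -3·Y - 3  [with Y=-6]  = 15; D = |B - A|  [with B=6, A=15]  = 9.
Change = 18 − 9 = 9.

9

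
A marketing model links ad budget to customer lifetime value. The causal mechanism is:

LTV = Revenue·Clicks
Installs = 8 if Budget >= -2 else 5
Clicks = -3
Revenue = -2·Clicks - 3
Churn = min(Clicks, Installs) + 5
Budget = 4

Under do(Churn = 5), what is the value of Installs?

Under do(Churn=5), the mechanism Churn = min(Clicks, Installs) + 5 is discarded; Churn is fixed at 5.
Since Installs is not a descendant of the intervened variable, it is unaffected.
Installs = 8 if Budget >= -2 else 5  [with Budget=4]  = 8

8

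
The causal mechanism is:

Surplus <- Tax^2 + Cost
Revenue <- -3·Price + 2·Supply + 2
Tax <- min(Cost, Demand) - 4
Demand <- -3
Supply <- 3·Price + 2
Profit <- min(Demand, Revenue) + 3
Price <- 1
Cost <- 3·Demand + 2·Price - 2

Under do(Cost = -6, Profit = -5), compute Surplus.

Setting Cost = -6, Profit = -5 by intervention discards those variables' equations.
Tax = min(Cost, Demand) - 4  [with Cost=-6, Demand=-3]  = -10
Surplus = Tax^2 + Cost  [with Tax=-10, Cost=-6]  = 94

94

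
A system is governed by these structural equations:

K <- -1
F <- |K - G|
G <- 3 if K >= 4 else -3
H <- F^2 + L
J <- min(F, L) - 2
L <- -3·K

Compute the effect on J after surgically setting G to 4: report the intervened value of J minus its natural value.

do(G=4) replaces the equation G <- 3 if K >= 4 else -3 with the constant G = 4.
L = -3·K  [with K=-1]  = 3
F = |K - G|  [with K=-1, G=4]  = 5
J = min(F, L) - 2  [with F=5, L=3]  = 1
Without intervention: L = -3·K  [with K=-1]  = 3; G = 3 if K >= 4 else -3  [with K=-1]  = -3; F = |K - G|  [with K=-1, G=-3]  = 2; J = min(F, L) - 2  [with F=2, L=3]  = 0.
Change = 1 − 0 = 1.

1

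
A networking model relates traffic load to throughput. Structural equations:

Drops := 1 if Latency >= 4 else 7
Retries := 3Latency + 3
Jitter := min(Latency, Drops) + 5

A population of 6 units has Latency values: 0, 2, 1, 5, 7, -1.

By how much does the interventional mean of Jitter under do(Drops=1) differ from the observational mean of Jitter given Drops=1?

Every unit gets Drops=1 under the intervention. Jitter values become 5, 6, 6, 6, 6, 4; E[Jitter|do(Drops=1)] = 5.5.
E[Jitter|Drops=1] averages over only the 2 units with Drops=1 (Latency = 5, 7): Jitter = 6, 6, mean 6.
Difference = 5.5 − 6 = -0.5.

-0.5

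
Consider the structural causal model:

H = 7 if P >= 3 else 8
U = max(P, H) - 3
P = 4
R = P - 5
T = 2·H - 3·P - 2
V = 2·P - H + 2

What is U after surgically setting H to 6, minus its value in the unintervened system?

do(H=6) replaces the equation H = 7 if P >= 3 else 8 with the constant H = 6.
U = max(P, H) - 3  [with P=4, H=6]  = 3
Without intervention: H = 7 if P >= 3 else 8  [with P=4]  = 7; U = max(P, H) - 3  [with P=4, H=7]  = 4.
Change = 3 − 4 = -1.

-1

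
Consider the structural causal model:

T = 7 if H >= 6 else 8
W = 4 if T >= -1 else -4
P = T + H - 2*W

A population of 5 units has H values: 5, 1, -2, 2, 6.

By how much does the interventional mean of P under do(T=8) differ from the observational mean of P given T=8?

do(T=8) breaks T's dependence on H. With T=8 fixed, P across the units is 5, 1, -2, 2, 6, mean 2.4.
Conditioning on T=8 selects the 4 unit(s) with H ∈ {5, 1, -2, 2}. Their P values: 5, 1, -2, 2. Mean = 1.5.
Difference = 2.4 − 1.5 = 0.9.

0.9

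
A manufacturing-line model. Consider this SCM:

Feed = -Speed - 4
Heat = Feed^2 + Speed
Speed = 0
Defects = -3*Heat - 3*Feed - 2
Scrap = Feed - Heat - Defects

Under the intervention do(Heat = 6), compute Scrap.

do(Heat=6) replaces the equation Heat = Feed^2 + Speed with the constant Heat = 6.
Feed = -Speed - 4  [with Speed=0]  = -4
Defects = -3*Heat - 3*Feed - 2  [with Heat=6, Feed=-4]  = -8
Scrap = Feed - Heat - Defects  [with Feed=-4, Heat=6, Defects=-8]  = -2

-2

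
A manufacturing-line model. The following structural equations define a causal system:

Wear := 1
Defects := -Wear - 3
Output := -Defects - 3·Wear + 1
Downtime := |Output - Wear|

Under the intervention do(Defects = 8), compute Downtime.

11

Under do(Defects=8), the mechanism Defects := -Wear - 3 is discarded; Defects is fixed at 8.
Output = -Defects - 3·Wear + 1  [with Defects=8, Wear=1]  = -10
Downtime = |Output - Wear|  [with Output=-10, Wear=1]  = 11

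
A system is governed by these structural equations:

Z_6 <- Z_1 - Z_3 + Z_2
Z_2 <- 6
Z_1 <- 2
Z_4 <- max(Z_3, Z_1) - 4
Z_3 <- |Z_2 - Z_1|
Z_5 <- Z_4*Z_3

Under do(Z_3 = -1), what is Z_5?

do(Z_3=-1) replaces the equation Z_3 <- |Z_2 - Z_1| with the constant Z_3 = -1.
Z_4 = max(Z_3, Z_1) - 4  [with Z_3=-1, Z_1=2]  = -2
Z_5 = Z_4*Z_3  [with Z_4=-2, Z_3=-1]  = 2

2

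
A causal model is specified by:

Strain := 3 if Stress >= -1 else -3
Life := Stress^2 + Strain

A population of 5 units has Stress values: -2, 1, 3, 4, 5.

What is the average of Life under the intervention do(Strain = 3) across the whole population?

14

Under do(Strain=3), Strain's equation is replaced by Strain=3 for every unit. Per-unit Life: 7, 4, 12, 19, 28. Mean = 14.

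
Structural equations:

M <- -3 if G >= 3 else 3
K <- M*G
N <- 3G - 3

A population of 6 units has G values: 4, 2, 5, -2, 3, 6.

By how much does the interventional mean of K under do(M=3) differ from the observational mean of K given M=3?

9

Under do(M=3), M's equation is replaced by M=3 for every unit. Per-unit K: 12, 6, 15, -6, 9, 18. Mean = 9.
Observing M=3 restricts to units where M's equation naturally yields 3: G ∈ {2, -2}. In that subpopulation K = 6, -6, mean 0.
Difference = 9 − 0 = 9.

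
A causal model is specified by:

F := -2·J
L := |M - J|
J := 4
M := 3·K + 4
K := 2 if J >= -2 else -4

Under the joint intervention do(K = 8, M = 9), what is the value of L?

5

Setting K = 8, M = 9 by intervention discards those variables' equations.
L = |M - J|  [with M=9, J=4]  = 5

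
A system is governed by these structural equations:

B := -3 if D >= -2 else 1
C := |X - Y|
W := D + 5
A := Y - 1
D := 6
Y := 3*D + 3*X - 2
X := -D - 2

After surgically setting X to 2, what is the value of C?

20

Under do(X=2), the mechanism X := -D - 2 is discarded; X is fixed at 2.
Y = 3*D + 3*X - 2  [with D=6, X=2]  = 22
C = |X - Y|  [with X=2, Y=22]  = 20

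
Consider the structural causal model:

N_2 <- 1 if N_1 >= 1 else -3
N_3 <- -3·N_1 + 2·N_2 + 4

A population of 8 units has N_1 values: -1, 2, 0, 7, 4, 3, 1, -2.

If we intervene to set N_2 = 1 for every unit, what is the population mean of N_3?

0.75

The intervention sets N_2=1 in all 8 units regardless of N_1. Recomputing N_3 per unit gives 9, 0, 6, -15, -6, -3, 3, 12; average 0.75.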